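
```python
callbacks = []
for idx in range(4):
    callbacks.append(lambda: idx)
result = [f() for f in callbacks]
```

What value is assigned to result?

Step 1: All 4 lambdas share the same variable idx.
Step 2: After the loop, idx = 3.
Step 3: Each call returns 3. result = [3, 3, 3, 3]

The answer is [3, 3, 3, 3].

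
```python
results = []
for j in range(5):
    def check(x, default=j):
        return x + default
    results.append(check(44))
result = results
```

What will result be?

Step 1: Default argument default=j is evaluated at function definition time.
Step 2: Each iteration creates check with default = current j value.
Step 3: check(44) returns 44 + default. results = [44, 45, 46, 47, 48]

The answer is [44, 45, 46, 47, 48].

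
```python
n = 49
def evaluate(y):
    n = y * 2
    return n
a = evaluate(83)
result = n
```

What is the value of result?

Step 1: Global n = 49.
Step 2: evaluate(83) creates local n = 83 * 2 = 166.
Step 3: Global n unchanged because no global keyword. result = 49

The answer is 49.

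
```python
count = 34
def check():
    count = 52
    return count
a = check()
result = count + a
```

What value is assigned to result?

Step 1: Global count = 34. check() returns local count = 52.
Step 2: a = 52. Global count still = 34.
Step 3: result = 34 + 52 = 86

The answer is 86.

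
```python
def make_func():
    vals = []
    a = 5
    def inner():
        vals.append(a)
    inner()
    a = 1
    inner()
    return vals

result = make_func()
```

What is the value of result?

Step 1: a = 5. inner() appends current a to vals.
Step 2: First inner(): appends 5. Then a = 1.
Step 3: Second inner(): appends 1 (closure sees updated a). result = [5, 1]

The answer is [5, 1].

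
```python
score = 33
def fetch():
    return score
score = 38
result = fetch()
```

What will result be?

Step 1: score is first set to 33, then reassigned to 38.
Step 2: fetch() is called after the reassignment, so it looks up the current global score = 38.
Step 3: result = 38

The answer is 38.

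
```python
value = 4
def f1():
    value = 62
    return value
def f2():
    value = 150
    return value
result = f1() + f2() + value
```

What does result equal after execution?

Step 1: Each function shadows global value with its own local.
Step 2: f1() returns 62, f2() returns 150.
Step 3: Global value = 4 is unchanged. result = 62 + 150 + 4 = 216

The answer is 216.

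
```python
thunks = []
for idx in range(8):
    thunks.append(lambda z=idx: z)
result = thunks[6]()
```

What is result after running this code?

Step 1: Default argument z=idx captures idx's value at each iteration.
Step 2: thunks[6] captured z = 6 when idx was 6.
Step 3: result = 6

The answer is 6.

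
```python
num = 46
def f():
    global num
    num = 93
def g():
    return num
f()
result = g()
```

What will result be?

Step 1: num = 46.
Step 2: f() sets global num = 93.
Step 3: g() reads global num = 93. result = 93

The answer is 93.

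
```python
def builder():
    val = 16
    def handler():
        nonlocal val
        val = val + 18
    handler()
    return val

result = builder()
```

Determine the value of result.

Step 1: builder() sets val = 16.
Step 2: handler() uses nonlocal to modify val in builder's scope: val = 16 + 18 = 34.
Step 3: builder() returns the modified val = 34

The answer is 34.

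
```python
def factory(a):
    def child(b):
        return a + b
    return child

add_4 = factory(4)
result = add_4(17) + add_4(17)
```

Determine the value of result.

Step 1: add_4 captures a = 4.
Step 2: add_4(17) = 4 + 17 = 21, called twice.
Step 3: result = 21 + 21 = 42

The answer is 42.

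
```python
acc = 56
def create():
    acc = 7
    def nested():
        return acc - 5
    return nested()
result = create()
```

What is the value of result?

Step 1: create() shadows global acc with acc = 7.
Step 2: nested() finds acc = 7 in enclosing scope, computes 7 - 5 = 2.
Step 3: result = 2

The answer is 2.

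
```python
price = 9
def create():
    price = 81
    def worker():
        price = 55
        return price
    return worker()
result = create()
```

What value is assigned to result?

Step 1: Three scopes define price: global (9), create (81), worker (55).
Step 2: worker() has its own local price = 55, which shadows both enclosing and global.
Step 3: result = 55 (local wins in LEGB)

The answer is 55.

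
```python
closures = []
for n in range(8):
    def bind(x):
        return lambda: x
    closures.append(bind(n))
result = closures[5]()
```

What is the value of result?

Step 1: bind(n) creates a new scope capturing x = n at call time.
Step 2: closures[5] = bind(5), so its lambda captures x = 5.
Step 3: result = 5 (closure factory fixes late binding)

The answer is 5.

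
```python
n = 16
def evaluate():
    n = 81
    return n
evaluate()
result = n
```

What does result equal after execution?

Step 1: Global n = 16.
Step 2: evaluate() creates local n = 81 (shadow, not modification).
Step 3: After evaluate() returns, global n is unchanged. result = 16

The answer is 16.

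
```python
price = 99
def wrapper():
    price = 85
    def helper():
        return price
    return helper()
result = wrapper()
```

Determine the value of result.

Step 1: price = 99 globally, but wrapper() defines price = 85 locally.
Step 2: helper() looks up price. Not in local scope, so checks enclosing scope (wrapper) and finds price = 85.
Step 3: result = 85

The answer is 85.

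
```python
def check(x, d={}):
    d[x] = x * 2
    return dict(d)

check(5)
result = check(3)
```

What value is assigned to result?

Step 1: Mutable default dict is shared across calls.
Step 2: First call adds 5: 10. Second call adds 3: 6.
Step 3: result = {5: 10, 3: 6}

The answer is {5: 10, 3: 6}.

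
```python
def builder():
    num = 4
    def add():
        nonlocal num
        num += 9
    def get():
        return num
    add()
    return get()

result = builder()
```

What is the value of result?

Step 1: num = 4. add() modifies it via nonlocal, get() reads it.
Step 2: add() makes num = 4 + 9 = 13.
Step 3: get() returns 13. result = 13

The answer is 13.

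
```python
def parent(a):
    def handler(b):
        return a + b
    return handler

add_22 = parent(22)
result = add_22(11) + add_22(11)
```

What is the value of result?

Step 1: add_22 captures a = 22.
Step 2: add_22(11) = 22 + 11 = 33, called twice.
Step 3: result = 33 + 33 = 66

The answer is 66.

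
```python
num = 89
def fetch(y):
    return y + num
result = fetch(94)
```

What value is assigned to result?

Step 1: num = 89 is defined globally.
Step 2: fetch(94) uses parameter y = 94 and looks up num from global scope = 89.
Step 3: result = 94 + 89 = 183

The answer is 183.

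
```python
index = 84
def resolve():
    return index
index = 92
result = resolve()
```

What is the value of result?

Step 1: index is first set to 84, then reassigned to 92.
Step 2: resolve() is called after the reassignment, so it looks up the current global index = 92.
Step 3: result = 92

The answer is 92.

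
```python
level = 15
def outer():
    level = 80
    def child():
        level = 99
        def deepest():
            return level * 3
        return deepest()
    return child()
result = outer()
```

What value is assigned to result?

Step 1: deepest() looks up level through LEGB: not local, finds level = 99 in enclosing child().
Step 2: Returns 99 * 3 = 297.
Step 3: result = 297

The answer is 297.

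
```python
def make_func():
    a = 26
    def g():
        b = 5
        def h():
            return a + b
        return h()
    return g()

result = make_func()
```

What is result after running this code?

Step 1: make_func() defines a = 26. g() defines b = 5.
Step 2: h() accesses both from enclosing scopes: a = 26, b = 5.
Step 3: result = 26 + 5 = 31

The answer is 31.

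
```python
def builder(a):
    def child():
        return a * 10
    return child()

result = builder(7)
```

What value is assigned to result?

Step 1: builder(7) binds parameter a = 7.
Step 2: child() accesses a = 7 from enclosing scope.
Step 3: result = 7 * 10 = 70

The answer is 70.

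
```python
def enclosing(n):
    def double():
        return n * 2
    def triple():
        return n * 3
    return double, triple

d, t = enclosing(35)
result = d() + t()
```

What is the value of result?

Step 1: Both closures capture the same n = 35.
Step 2: d() = 35 * 2 = 70, t() = 35 * 3 = 105.
Step 3: result = 70 + 105 = 175

The answer is 175.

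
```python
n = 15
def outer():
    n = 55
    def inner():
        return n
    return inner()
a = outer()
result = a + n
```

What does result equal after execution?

Step 1: outer() has local n = 55. inner() reads from enclosing.
Step 2: outer() returns 55. Global n = 15 unchanged.
Step 3: result = 55 + 15 = 70

The answer is 70.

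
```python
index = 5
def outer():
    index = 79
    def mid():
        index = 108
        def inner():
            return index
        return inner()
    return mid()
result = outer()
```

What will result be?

Step 1: Three levels of shadowing: global 5, outer 79, mid 108.
Step 2: inner() finds index = 108 in enclosing mid() scope.
Step 3: result = 108

The answer is 108.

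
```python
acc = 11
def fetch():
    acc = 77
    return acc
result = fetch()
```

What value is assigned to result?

Step 1: Global acc = 11.
Step 2: fetch() creates local acc = 77, shadowing the global.
Step 3: Returns local acc = 77. result = 77

The answer is 77.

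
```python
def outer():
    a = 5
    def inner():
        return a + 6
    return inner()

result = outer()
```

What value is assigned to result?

Step 1: outer() defines a = 5.
Step 2: inner() reads a = 5 from enclosing scope, returns 5 + 6 = 11.
Step 3: result = 11

The answer is 11.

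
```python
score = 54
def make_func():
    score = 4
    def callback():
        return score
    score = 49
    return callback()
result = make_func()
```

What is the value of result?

Step 1: make_func() sets score = 4, then later score = 49.
Step 2: callback() is called after score is reassigned to 49. Closures capture variables by reference, not by value.
Step 3: result = 49

The answer is 49.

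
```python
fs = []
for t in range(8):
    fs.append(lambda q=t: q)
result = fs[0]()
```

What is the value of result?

Step 1: Default argument q=t captures t's value at each iteration.
Step 2: fs[0] captured q = 0 when t was 0.
Step 3: result = 0

The answer is 0.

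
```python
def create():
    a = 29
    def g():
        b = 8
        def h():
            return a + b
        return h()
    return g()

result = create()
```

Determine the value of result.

Step 1: create() defines a = 29. g() defines b = 8.
Step 2: h() accesses both from enclosing scopes: a = 29, b = 8.
Step 3: result = 29 + 8 = 37

The answer is 37.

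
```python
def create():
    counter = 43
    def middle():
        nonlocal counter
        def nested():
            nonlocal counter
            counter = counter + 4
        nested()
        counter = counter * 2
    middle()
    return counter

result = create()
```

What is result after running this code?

Step 1: counter = 43.
Step 2: nested() adds 4: counter = 43 + 4 = 47.
Step 3: middle() doubles: counter = 47 * 2 = 94.
Step 4: result = 94

The answer is 94.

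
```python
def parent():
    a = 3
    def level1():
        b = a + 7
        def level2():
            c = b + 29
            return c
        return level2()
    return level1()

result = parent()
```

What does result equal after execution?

Step 1: a = 3. b = a + 7 = 10.
Step 2: c = b + 29 = 10 + 29 = 39.
Step 3: result = 39

The answer is 39.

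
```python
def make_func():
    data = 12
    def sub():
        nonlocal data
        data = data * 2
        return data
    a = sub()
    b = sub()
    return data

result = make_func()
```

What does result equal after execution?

Step 1: data starts at 12.
Step 2: First sub(): data = 12 * 2 = 24.
Step 3: Second sub(): data = 24 * 2 = 48.
Step 4: result = 48

The answer is 48.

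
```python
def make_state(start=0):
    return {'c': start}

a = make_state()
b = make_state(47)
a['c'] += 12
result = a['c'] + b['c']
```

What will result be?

Step 1: make_state() returns a new dict each call (immutable default 0).
Step 2: a = {'c': 0}, b = {'c': 47}.
Step 3: a['c'] += 12 = 12. result = 12 + 47 = 59

The answer is 59.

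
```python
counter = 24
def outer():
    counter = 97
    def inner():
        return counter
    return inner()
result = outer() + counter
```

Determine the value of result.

Step 1: Global counter = 24. outer() shadows with counter = 97.
Step 2: inner() returns enclosing counter = 97. outer() = 97.
Step 3: result = 97 + global counter (24) = 121

The answer is 121.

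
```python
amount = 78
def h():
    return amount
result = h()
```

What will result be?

Step 1: amount = 78 is defined in the global scope.
Step 2: h() looks up amount. No local amount exists, so Python checks the global scope via LEGB rule and finds amount = 78.
Step 3: result = 78

The answer is 78.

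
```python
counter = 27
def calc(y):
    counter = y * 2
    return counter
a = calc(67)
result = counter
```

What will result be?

Step 1: Global counter = 27.
Step 2: calc(67) creates local counter = 67 * 2 = 134.
Step 3: Global counter unchanged because no global keyword. result = 27

The answer is 27.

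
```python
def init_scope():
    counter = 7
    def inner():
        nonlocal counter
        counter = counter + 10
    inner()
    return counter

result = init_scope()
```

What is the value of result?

Step 1: init_scope() sets counter = 7.
Step 2: inner() uses nonlocal to modify counter in init_scope's scope: counter = 7 + 10 = 17.
Step 3: init_scope() returns the modified counter = 17

The answer is 17.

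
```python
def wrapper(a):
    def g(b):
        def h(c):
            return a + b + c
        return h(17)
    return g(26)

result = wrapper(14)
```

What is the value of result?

Step 1: a = 14, b = 26, c = 17 across three nested scopes.
Step 2: h() accesses all three via LEGB rule.
Step 3: result = 14 + 26 + 17 = 57

The answer is 57.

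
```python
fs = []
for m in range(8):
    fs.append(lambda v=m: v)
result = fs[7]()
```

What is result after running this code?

Step 1: Default argument v=m captures m's value at each iteration.
Step 2: fs[7] captured v = 7 when m was 7.
Step 3: result = 7

The answer is 7.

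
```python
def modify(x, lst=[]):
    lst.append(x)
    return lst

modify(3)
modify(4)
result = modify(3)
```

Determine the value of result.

Step 1: Mutable default argument gotcha! The list [] is created once.
Step 2: Each call appends to the SAME list: [3], [3, 4], [3, 4, 3].
Step 3: result = [3, 4, 3]

The answer is [3, 4, 3].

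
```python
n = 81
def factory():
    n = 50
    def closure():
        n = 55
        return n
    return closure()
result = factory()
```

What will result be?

Step 1: Three scopes define n: global (81), factory (50), closure (55).
Step 2: closure() has its own local n = 55, which shadows both enclosing and global.
Step 3: result = 55 (local wins in LEGB)

The answer is 55.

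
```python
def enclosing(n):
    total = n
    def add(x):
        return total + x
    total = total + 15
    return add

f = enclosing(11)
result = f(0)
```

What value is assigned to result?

Step 1: enclosing(11) sets total = 11, then total = 11 + 15 = 26.
Step 2: Closures capture by reference, so add sees total = 26.
Step 3: f(0) returns 26 + 0 = 26

The answer is 26.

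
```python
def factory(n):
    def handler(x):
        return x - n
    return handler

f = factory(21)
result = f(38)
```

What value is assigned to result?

Step 1: factory(21) creates a closure capturing n = 21.
Step 2: f(38) computes 38 - 21 = 17.
Step 3: result = 17

The answer is 17.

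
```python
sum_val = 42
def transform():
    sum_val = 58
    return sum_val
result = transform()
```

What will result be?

Step 1: Global sum_val = 42.
Step 2: transform() creates local sum_val = 58, shadowing the global.
Step 3: Returns local sum_val = 58. result = 58

The answer is 58.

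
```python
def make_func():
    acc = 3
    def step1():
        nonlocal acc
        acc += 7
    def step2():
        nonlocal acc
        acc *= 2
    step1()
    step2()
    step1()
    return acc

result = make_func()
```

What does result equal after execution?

Step 1: acc = 3.
Step 2: step1(): acc = 3 + 7 = 10.
Step 3: step2(): acc = 10 * 2 = 20.
Step 4: step1(): acc = 20 + 7 = 27. result = 27

The answer is 27.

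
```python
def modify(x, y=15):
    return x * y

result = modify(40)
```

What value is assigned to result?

Step 1: modify(40) uses default y = 15.
Step 2: Returns 40 * 15 = 600.
Step 3: result = 600

The answer is 600.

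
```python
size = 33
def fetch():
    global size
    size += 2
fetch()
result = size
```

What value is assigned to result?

Step 1: size = 33 globally.
Step 2: fetch() modifies global size: size += 2 = 35.
Step 3: result = 35

The answer is 35.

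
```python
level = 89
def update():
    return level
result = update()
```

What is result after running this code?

Step 1: level = 89 is defined in the global scope.
Step 2: update() looks up level. No local level exists, so Python checks the global scope via LEGB rule and finds level = 89.
Step 3: result = 89

The answer is 89.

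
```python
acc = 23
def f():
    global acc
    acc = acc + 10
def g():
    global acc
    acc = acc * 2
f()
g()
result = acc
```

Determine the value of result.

Step 1: acc = 23.
Step 2: f() adds 10: acc = 23 + 10 = 33.
Step 3: g() doubles: acc = 33 * 2 = 66.
Step 4: result = 66

The answer is 66.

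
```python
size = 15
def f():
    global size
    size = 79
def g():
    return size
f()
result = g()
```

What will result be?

Step 1: size = 15.
Step 2: f() sets global size = 79.
Step 3: g() reads global size = 79. result = 79

The answer is 79.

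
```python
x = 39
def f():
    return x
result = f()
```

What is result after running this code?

Step 1: x = 39 is defined in the global scope.
Step 2: f() looks up x. No local x exists, so Python checks the global scope via LEGB rule and finds x = 39.
Step 3: result = 39

The answer is 39.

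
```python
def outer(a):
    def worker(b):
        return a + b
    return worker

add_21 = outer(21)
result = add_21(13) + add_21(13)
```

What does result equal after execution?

Step 1: add_21 captures a = 21.
Step 2: add_21(13) = 21 + 13 = 34, called twice.
Step 3: result = 34 + 34 = 68

The answer is 68.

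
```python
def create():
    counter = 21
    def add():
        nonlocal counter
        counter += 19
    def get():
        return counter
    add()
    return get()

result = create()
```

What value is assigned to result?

Step 1: counter = 21. add() modifies it via nonlocal, get() reads it.
Step 2: add() makes counter = 21 + 19 = 40.
Step 3: get() returns 40. result = 40

The answer is 40.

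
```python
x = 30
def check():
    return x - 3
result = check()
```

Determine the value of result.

Step 1: x = 30 is defined globally.
Step 2: check() looks up x from global scope = 30, then computes 30 - 3 = 27.
Step 3: result = 27

The answer is 27.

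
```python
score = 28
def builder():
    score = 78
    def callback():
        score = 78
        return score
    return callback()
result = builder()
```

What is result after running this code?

Step 1: Three scopes define score: global (28), builder (78), callback (78).
Step 2: callback() has its own local score = 78, which shadows both enclosing and global.
Step 3: result = 78 (local wins in LEGB)

The answer is 78.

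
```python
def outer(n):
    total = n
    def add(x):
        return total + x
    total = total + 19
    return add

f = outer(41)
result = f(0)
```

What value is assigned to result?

Step 1: outer(41) sets total = 41, then total = 41 + 19 = 60.
Step 2: Closures capture by reference, so add sees total = 60.
Step 3: f(0) returns 60 + 0 = 60

The answer is 60.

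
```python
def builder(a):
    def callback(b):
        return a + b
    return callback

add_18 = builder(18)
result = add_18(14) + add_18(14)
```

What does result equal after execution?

Step 1: add_18 captures a = 18.
Step 2: add_18(14) = 18 + 14 = 32, called twice.
Step 3: result = 32 + 32 = 64

The answer is 64.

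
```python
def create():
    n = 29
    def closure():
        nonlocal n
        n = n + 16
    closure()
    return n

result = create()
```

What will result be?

Step 1: create() sets n = 29.
Step 2: closure() uses nonlocal to modify n in create's scope: n = 29 + 16 = 45.
Step 3: create() returns the modified n = 45

The answer is 45.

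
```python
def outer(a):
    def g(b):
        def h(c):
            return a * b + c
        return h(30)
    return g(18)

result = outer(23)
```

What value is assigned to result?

Step 1: a = 23, b = 18, c = 30.
Step 2: h() computes a * b + c = 23 * 18 + 30 = 444.
Step 3: result = 444

The answer is 444.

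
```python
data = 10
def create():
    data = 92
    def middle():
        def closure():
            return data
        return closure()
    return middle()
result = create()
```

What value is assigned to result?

Step 1: create() defines data = 92. middle() and closure() have no local data.
Step 2: closure() checks local (none), enclosing middle() (none), enclosing create() and finds data = 92.
Step 3: result = 92

The answer is 92.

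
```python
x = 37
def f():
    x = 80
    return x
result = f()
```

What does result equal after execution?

Step 1: Global x = 37.
Step 2: f() creates local x = 80, shadowing the global.
Step 3: Returns local x = 80. result = 80

The answer is 80.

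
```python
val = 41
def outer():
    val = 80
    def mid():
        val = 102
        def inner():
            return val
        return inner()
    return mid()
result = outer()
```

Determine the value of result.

Step 1: Three levels of shadowing: global 41, outer 80, mid 102.
Step 2: inner() finds val = 102 in enclosing mid() scope.
Step 3: result = 102

The answer is 102.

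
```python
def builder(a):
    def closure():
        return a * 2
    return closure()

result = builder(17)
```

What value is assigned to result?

Step 1: builder(17) binds parameter a = 17.
Step 2: closure() accesses a = 17 from enclosing scope.
Step 3: result = 17 * 2 = 34

The answer is 34.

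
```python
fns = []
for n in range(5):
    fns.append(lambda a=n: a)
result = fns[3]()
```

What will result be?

Step 1: Default argument a=n captures n's value at each iteration.
Step 2: fns[3] captured a = 3 when n was 3.
Step 3: result = 3

The answer is 3.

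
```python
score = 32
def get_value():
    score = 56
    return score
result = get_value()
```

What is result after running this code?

Step 1: Global score = 32.
Step 2: get_value() creates local score = 56, shadowing the global.
Step 3: Returns local score = 56. result = 56

The answer is 56.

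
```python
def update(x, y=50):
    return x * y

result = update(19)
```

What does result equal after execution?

Step 1: update(19) uses default y = 50.
Step 2: Returns 19 * 50 = 950.
Step 3: result = 950

The answer is 950.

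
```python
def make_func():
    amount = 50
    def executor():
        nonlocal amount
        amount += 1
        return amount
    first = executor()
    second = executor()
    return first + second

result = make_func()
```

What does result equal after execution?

Step 1: amount starts at 50.
Step 2: First call: amount = 50 + 1 = 51, returns 51.
Step 3: Second call: amount = 51 + 1 = 52, returns 52.
Step 4: result = 51 + 52 = 103

The answer is 103.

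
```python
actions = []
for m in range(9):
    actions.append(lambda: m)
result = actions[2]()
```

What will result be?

Step 1: The loop creates 9 lambdas, all referencing the same variable m.
Step 2: After the loop, m = 8 (final value).
Step 3: actions[2]() looks up m at call time and finds 8. This is the late binding gotcha. result = 8

The answer is 8.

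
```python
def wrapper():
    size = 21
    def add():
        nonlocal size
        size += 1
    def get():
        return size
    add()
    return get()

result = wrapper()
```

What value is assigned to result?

Step 1: size = 21. add() modifies it via nonlocal, get() reads it.
Step 2: add() makes size = 21 + 1 = 22.
Step 3: get() returns 22. result = 22

The answer is 22.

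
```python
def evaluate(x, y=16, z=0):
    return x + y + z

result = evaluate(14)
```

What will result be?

Step 1: evaluate(14) uses defaults y = 16, z = 0.
Step 2: Returns 14 + 16 + 0 = 30.
Step 3: result = 30

The answer is 30.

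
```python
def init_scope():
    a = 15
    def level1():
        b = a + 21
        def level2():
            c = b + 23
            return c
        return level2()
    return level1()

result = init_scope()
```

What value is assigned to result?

Step 1: a = 15. b = a + 21 = 36.
Step 2: c = b + 23 = 36 + 23 = 59.
Step 3: result = 59

The answer is 59.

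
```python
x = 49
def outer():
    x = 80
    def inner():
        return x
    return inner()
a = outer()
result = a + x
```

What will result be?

Step 1: outer() has local x = 80. inner() reads from enclosing.
Step 2: outer() returns 80. Global x = 49 unchanged.
Step 3: result = 80 + 49 = 129

The answer is 129.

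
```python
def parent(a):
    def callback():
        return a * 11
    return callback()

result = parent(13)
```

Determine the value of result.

Step 1: parent(13) binds parameter a = 13.
Step 2: callback() accesses a = 13 from enclosing scope.
Step 3: result = 13 * 11 = 143

The answer is 143.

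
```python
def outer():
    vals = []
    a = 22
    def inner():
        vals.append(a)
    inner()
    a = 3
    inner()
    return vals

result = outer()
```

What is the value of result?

Step 1: a = 22. inner() appends current a to vals.
Step 2: First inner(): appends 22. Then a = 3.
Step 3: Second inner(): appends 3 (closure sees updated a). result = [22, 3]

The answer is [22, 3].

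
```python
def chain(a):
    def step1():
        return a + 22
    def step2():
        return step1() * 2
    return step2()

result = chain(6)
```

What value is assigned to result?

Step 1: chain(6) captures a = 6.
Step 2: step2() calls step1() which returns 6 + 22 = 28.
Step 3: step2() returns 28 * 2 = 56

The answer is 56.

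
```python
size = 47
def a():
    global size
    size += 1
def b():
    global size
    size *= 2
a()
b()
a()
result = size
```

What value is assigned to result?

Step 1: size = 47.
Step 2: a(): size = 47 + 1 = 48.
Step 3: b(): size = 48 * 2 = 96.
Step 4: a(): size = 96 + 1 = 97

The answer is 97.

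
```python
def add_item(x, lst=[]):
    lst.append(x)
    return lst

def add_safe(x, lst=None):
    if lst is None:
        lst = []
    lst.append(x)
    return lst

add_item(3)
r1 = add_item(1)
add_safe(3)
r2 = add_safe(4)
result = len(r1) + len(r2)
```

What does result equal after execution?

Step 1: add_item shares mutable default: after 2 calls, lst = [3, 1], len = 2.
Step 2: add_safe creates fresh list each time: r2 = [4], len = 1.
Step 3: result = 2 + 1 = 3

The answer is 3.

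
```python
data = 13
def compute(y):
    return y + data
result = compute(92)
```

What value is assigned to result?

Step 1: data = 13 is defined globally.
Step 2: compute(92) uses parameter y = 92 and looks up data from global scope = 13.
Step 3: result = 92 + 13 = 105

The answer is 105.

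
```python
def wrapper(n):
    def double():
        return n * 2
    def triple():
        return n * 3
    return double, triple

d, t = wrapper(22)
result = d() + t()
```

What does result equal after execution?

Step 1: Both closures capture the same n = 22.
Step 2: d() = 22 * 2 = 44, t() = 22 * 3 = 66.
Step 3: result = 44 + 66 = 110

The answer is 110.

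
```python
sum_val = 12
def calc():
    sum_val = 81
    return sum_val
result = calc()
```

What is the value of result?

Step 1: Global sum_val = 12.
Step 2: calc() creates local sum_val = 81, shadowing the global.
Step 3: Returns local sum_val = 81. result = 81

The answer is 81.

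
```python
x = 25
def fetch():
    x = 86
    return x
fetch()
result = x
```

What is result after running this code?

Step 1: Global x = 25.
Step 2: fetch() creates local x = 86 (shadow, not modification).
Step 3: After fetch() returns, global x is unchanged. result = 25

The answer is 25.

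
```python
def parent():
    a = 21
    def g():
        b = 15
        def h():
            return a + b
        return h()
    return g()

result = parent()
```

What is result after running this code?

Step 1: parent() defines a = 21. g() defines b = 15.
Step 2: h() accesses both from enclosing scopes: a = 21, b = 15.
Step 3: result = 21 + 15 = 36

The answer is 36.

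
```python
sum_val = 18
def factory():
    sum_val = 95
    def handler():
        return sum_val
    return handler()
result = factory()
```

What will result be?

Step 1: sum_val = 18 globally, but factory() defines sum_val = 95 locally.
Step 2: handler() looks up sum_val. Not in local scope, so checks enclosing scope (factory) and finds sum_val = 95.
Step 3: result = 95

The answer is 95.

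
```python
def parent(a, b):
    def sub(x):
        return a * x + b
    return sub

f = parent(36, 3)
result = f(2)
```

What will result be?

Step 1: parent(36, 3) captures a = 36, b = 3.
Step 2: f(2) computes 36 * 2 + 3 = 75.
Step 3: result = 75

The answer is 75.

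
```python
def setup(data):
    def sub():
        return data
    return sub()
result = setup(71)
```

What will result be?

Step 1: setup(71) binds parameter data = 71.
Step 2: sub() looks up data in enclosing scope and finds the parameter data = 71.
Step 3: result = 71

The answer is 71.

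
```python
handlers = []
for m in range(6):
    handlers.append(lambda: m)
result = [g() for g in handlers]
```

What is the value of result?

Step 1: All 6 lambdas share the same variable m.
Step 2: After the loop, m = 5.
Step 3: Each call returns 5. result = [5, 5, 5, 5, 5, 5]

The answer is [5, 5, 5, 5, 5, 5].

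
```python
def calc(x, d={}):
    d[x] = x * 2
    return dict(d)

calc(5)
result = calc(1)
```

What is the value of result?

Step 1: Mutable default dict is shared across calls.
Step 2: First call adds 5: 10. Second call adds 1: 2.
Step 3: result = {5: 10, 1: 2}

The answer is {5: 10, 1: 2}.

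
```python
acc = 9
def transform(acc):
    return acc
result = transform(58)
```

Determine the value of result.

Step 1: Global acc = 9.
Step 2: transform(58) takes parameter acc = 58, which shadows the global.
Step 3: result = 58

The answer is 58.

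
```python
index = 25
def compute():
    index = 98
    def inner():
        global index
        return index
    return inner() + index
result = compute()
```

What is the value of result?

Step 1: Global index = 25. compute() shadows with local index = 98.
Step 2: inner() uses global keyword, so inner() returns global index = 25.
Step 3: compute() returns 25 + 98 = 123

The answer is 123.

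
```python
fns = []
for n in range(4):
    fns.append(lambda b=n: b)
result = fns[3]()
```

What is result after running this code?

Step 1: Default argument b=n captures n's value at each iteration.
Step 2: fns[3] captured b = 3 when n was 3.
Step 3: result = 3

The answer is 3.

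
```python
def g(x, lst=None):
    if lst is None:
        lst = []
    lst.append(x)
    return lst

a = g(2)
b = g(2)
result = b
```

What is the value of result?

Step 1: None default with guard creates a NEW list each call.
Step 2: a = [2] (fresh list). b = [2] (another fresh list).
Step 3: result = [2] (this is the fix for mutable default)

The answer is [2].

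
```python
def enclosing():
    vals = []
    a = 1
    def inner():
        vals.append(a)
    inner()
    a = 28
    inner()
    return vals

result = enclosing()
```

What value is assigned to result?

Step 1: a = 1. inner() appends current a to vals.
Step 2: First inner(): appends 1. Then a = 28.
Step 3: Second inner(): appends 28 (closure sees updated a). result = [1, 28]

The answer is [1, 28].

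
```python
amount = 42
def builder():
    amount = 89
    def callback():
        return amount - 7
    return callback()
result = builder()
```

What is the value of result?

Step 1: builder() shadows global amount with amount = 89.
Step 2: callback() finds amount = 89 in enclosing scope, computes 89 - 7 = 82.
Step 3: result = 82

The answer is 82.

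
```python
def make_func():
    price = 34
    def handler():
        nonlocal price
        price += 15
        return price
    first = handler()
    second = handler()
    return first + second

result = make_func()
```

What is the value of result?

Step 1: price starts at 34.
Step 2: First call: price = 34 + 15 = 49, returns 49.
Step 3: Second call: price = 49 + 15 = 64, returns 64.
Step 4: result = 49 + 64 = 113

The answer is 113.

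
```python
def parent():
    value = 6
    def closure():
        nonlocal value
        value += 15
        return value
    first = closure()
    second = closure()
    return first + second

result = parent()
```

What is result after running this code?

Step 1: value starts at 6.
Step 2: First call: value = 6 + 15 = 21, returns 21.
Step 3: Second call: value = 21 + 15 = 36, returns 36.
Step 4: result = 21 + 36 = 57

The answer is 57.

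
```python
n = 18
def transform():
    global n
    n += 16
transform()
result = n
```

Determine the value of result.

Step 1: n = 18 globally.
Step 2: transform() modifies global n: n += 16 = 34.
Step 3: result = 34

The answer is 34.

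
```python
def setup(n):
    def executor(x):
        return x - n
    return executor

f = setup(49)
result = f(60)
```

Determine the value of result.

Step 1: setup(49) creates a closure capturing n = 49.
Step 2: f(60) computes 60 - 49 = 11.
Step 3: result = 11

The answer is 11.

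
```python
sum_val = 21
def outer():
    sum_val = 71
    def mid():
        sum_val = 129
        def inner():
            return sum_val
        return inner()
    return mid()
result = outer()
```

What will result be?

Step 1: Three levels of shadowing: global 21, outer 71, mid 129.
Step 2: inner() finds sum_val = 129 in enclosing mid() scope.
Step 3: result = 129

The answer is 129.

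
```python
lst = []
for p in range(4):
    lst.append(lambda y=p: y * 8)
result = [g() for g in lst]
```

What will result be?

Step 1: Default arg y=p captures p at each iteration.
Step 2: lst[k] has y defaulting to k, returns k * 8.
Step 3: result = [0, 8, 16, 24]

The answer is [0, 8, 16, 24].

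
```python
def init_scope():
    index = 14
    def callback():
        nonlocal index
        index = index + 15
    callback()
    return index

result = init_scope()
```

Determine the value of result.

Step 1: init_scope() sets index = 14.
Step 2: callback() uses nonlocal to modify index in init_scope's scope: index = 14 + 15 = 29.
Step 3: init_scope() returns the modified index = 29

The answer is 29.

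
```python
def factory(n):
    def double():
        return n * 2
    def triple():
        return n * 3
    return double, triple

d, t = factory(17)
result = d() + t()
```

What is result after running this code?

Step 1: Both closures capture the same n = 17.
Step 2: d() = 17 * 2 = 34, t() = 17 * 3 = 51.
Step 3: result = 34 + 51 = 85

The answer is 85.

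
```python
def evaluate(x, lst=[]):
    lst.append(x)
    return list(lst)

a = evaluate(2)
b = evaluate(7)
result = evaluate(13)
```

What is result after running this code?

Step 1: Default list is shared. list() creates copies for return values.
Step 2: Internal list grows: [2] -> [2, 7] -> [2, 7, 13].
Step 3: result = [2, 7, 13]

The answer is [2, 7, 13].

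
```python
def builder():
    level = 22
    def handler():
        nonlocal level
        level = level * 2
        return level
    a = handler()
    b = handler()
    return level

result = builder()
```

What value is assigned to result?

Step 1: level starts at 22.
Step 2: First handler(): level = 22 * 2 = 44.
Step 3: Second handler(): level = 44 * 2 = 88.
Step 4: result = 88

The answer is 88.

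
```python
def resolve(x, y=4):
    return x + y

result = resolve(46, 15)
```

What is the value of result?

Step 1: resolve(46, 15) overrides default y with 15.
Step 2: Returns 46 + 15 = 61.
Step 3: result = 61

The answer is 61.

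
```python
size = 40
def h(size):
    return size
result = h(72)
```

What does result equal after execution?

Step 1: Global size = 40.
Step 2: h(72) takes parameter size = 72, which shadows the global.
Step 3: result = 72

The answer is 72.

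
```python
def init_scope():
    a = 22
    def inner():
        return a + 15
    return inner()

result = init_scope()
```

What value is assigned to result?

Step 1: init_scope() defines a = 22.
Step 2: inner() reads a = 22 from enclosing scope, returns 22 + 15 = 37.
Step 3: result = 37

The answer is 37.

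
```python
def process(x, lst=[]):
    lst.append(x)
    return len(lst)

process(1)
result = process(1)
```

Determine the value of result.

Step 1: Mutable default list persists between calls.
Step 2: First call: lst = [1], len = 1. Second call: lst = [1, 1], len = 2.
Step 3: result = 2

The answer is 2.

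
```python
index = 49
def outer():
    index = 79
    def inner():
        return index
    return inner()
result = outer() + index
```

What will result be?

Step 1: Global index = 49. outer() shadows with index = 79.
Step 2: inner() returns enclosing index = 79. outer() = 79.
Step 3: result = 79 + global index (49) = 128

The answer is 128.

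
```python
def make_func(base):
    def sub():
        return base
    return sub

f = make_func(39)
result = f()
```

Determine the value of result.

Step 1: make_func(39) creates closure capturing base = 39.
Step 2: f() returns the captured base = 39.
Step 3: result = 39

The answer is 39.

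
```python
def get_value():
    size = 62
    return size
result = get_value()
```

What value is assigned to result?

Step 1: get_value() defines size = 62 in its local scope.
Step 2: return size finds the local variable size = 62.
Step 3: result = 62

The answer is 62.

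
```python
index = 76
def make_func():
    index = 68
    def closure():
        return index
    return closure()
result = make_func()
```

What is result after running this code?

Step 1: index = 76 globally, but make_func() defines index = 68 locally.
Step 2: closure() looks up index. Not in local scope, so checks enclosing scope (make_func) and finds index = 68.
Step 3: result = 68

The answer is 68.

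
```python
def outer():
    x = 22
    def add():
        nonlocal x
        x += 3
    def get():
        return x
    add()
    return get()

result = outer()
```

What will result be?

Step 1: x = 22. add() modifies it via nonlocal, get() reads it.
Step 2: add() makes x = 22 + 3 = 25.
Step 3: get() returns 25. result = 25

The answer is 25.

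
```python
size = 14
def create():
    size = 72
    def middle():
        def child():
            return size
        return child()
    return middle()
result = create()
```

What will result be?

Step 1: create() defines size = 72. middle() and child() have no local size.
Step 2: child() checks local (none), enclosing middle() (none), enclosing create() and finds size = 72.
Step 3: result = 72

The answer is 72.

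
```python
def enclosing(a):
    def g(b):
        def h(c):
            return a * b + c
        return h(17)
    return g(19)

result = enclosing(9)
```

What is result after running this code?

Step 1: a = 9, b = 19, c = 17.
Step 2: h() computes a * b + c = 9 * 19 + 17 = 188.
Step 3: result = 188

The answer is 188.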